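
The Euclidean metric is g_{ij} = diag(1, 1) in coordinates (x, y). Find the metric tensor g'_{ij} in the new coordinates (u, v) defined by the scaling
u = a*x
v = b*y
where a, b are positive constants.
Invert the transformation: x = u/a, y = v/b
g'_{ij} = (∂x^k/∂x'^i)(∂x^l/∂x'^j) g_{kl}; with g_{kl} = δ_{kl} this is Σ_k (∂x^k/∂x'^i)(∂x^k/∂x'^j).
Jacobian: ∂x/∂u = 1/a, ∂x/∂v = 0, ∂y/∂u = 0, ∂y/∂v = 1/b
g'_{uu} = (1/a)(1/a) + (0)(0) = 1/a^2
g'_{uv} = (1/a)(0) + (0)(1/b) = 0
g'_{vv} = (0)(0) + (1/b)(1/b) = 1/b^2
g'_{ij} = diag(1/a^2, 1/b^2)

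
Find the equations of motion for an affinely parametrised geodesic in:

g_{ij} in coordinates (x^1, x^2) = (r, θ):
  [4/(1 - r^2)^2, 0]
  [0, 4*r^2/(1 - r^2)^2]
Geodesic equation: d^2x^k/dλ^2 + Γ^k_{ij} (dx^i/dλ)(dx^j/dλ) = 0.
Non-zero Christoffel symbols:
Γ^r_{r r} = 2*r/(1 - r^2)
Γ^r_{θ θ} = (r^3 + r)/(r^2 - 1)
Γ^θ_{r θ} = (-r^2 - 1)/(r^3 - r)
Substituting (the symmetric pair Γ^k_{ij}, Γ^k_{ji} combines into a factor 2):
d^2r/dλ^2 + (2*r/(1 - r^2)) (dr/dλ)^2 + ((r^3 + r)/(r^2 - 1)) (dθ/dλ)^2 = 0
d^2θ/dλ^2 + ((-2*r^2 - 2)/(r^3 - r)) (dr/dλ)(dθ/dλ) = 0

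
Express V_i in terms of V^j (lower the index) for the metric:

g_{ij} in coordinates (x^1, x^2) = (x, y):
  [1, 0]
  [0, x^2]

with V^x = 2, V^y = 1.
V_i = g_{ij} V^j:
V_x = (1)(2) + (0)(1) = 2
V_y = (0)(2) + (x^2)(1) = x^2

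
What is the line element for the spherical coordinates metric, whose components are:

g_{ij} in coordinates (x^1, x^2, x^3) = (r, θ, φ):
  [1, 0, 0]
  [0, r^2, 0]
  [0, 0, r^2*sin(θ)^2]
ds^2 = g_{ij} dx^i dx^j; only the non-zero components contribute.
ds^2 = dr^2 + r^2 dθ^2 + r^2*sin(θ)^2 dφ^2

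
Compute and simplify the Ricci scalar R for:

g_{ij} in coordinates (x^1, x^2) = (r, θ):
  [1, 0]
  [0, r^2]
Non-zero Christoffel symbols (Γ^k_{ij} = Γ^k_{ji}):
Γ^r_{θ θ} = -r
Γ^θ_{r θ} = 1/r
Ricci tensor (R_{ij} = R^k_{ikj}): R_{rr} = 0, R_{rθ} = 0, R_{θθ} = 0
Inverse metric: g^{rr} = 1, g^{θθ} = 1/r^2
R = g^{ij} R_{ij} = (1)(0) + (1/r^2)(0) = 0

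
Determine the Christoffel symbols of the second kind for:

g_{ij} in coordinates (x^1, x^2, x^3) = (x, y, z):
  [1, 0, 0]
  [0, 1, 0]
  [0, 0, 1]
Using Γ^k_{ij} = (1/2) g^{km} (∂_i g_{mj} + ∂_j g_{mi} - ∂_m g_{ij}); the metric is diagonal, so only the m = k term contributes.
Every metric component is constant, so all ∂_m g_{ij} = 0 and every Christoffel symbol vanishes.
All Christoffel symbols are zero.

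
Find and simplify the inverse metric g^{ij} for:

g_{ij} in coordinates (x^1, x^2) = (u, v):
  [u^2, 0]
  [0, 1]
The metric is diagonal, so g^{ij} is diagonal with entries 1/g_{ii}: diag(1/(u^2), 1).
g^{ij}:
  [1/u^2, 0]
  [0, 1]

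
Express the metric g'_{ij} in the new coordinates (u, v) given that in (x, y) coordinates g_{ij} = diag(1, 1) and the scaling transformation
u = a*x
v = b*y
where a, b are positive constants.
Invert the transformation: x = u/a, y = v/b
g'_{ij} = (∂x^k/∂x'^i)(∂x^l/∂x'^j) g_{kl}; with g_{kl} = δ_{kl} this is Σ_k (∂x^k/∂x'^i)(∂x^k/∂x'^j).
Jacobian: ∂x/∂u = 1/a, ∂x/∂v = 0, ∂y/∂u = 0, ∂y/∂v = 1/b
g'_{uu} = (1/a)(1/a) + (0)(0) = 1/a^2
g'_{uv} = (1/a)(0) + (0)(1/b) = 0
g'_{vv} = (0)(0) + (1/b)(1/b) = 1/b^2
g'_{ij} = diag(1/a^2, 1/b^2)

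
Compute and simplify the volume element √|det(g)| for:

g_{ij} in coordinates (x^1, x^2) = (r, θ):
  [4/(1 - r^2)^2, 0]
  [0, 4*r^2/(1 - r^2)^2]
det(g) = 16*r^2/(1 - r^2)^4
√|det(g)| = 4*r/(r^2 - 1)^2
Volume element: dV = 4*r/(r^2 - 1)^2 dr dθ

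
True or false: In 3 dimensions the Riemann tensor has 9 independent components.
n^2(n^2-1)/12 = 9·8/12 = 6 independent components for n = 3.
False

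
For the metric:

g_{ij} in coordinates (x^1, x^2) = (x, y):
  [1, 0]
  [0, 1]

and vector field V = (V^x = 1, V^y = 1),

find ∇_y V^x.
All Christoffel symbols are zero.
∇_y V^x = ∂_y V^x + Γ^x_{y j} V^j
  = (0) + (0)(1) + (0)(1)
  = 0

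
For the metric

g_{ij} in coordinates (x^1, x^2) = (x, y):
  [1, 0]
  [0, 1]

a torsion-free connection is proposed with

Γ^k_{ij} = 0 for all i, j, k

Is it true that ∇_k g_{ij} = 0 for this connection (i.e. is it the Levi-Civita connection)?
Using ∇_k g_{ij} = ∂_k g_{ij} - Γ^m_{ki} g_{mj} - Γ^m_{kj} g_{im}:
e.g. ∇_x g_{xy} = (0) - (0) - (0) = 0
Every component ∇_k g_{ij} vanishes: the connection is metric compatible.
Yes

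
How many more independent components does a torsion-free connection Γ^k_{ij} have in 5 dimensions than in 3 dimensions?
Independent components in n dimensions: n × n(n+1)/2 = n^2(n+1)/2.
5D: 5 × 15 = 75
3D: 3 × 6 = 18
Difference = 75 - 18 = 57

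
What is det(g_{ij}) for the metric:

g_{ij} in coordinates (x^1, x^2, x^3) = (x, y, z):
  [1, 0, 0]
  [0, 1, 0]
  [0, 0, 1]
Diagonal metric: det(g) = g_{11}·g_{22}·g_{33}
= (1)·(1)·(1)
det(g) = 1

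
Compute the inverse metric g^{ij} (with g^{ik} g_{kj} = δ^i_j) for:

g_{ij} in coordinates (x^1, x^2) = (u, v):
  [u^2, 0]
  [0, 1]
The metric is diagonal, so g^{ij} is diagonal with entries 1/g_{ii}: diag(1/(u^2), 1).
g^{ij}:
  [1/u^2, 0]
  [0, 1]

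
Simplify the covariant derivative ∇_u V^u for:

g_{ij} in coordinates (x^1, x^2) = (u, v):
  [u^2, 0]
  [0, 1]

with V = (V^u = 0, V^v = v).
Non-zero Christoffel symbols:
Γ^u_{u u} = 1/u
∇_u V^u = ∂_u V^u + Γ^u_{u j} V^j
  = (0) + (1/u)(0) + (0)(v)
  = 0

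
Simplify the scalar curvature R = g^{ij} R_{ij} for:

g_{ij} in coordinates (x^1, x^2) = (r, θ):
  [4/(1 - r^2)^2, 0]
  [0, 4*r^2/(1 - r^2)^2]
Non-zero Christoffel symbols (Γ^k_{ij} = Γ^k_{ji}):
Γ^r_{r r} = 2*r/(1 - r^2)
Γ^r_{θ θ} = (r^3 + r)/(r^2 - 1)
Γ^θ_{r θ} = (-r^2 - 1)/(r^3 - r)
Ricci tensor (R_{ij} = R^k_{ikj}): R_{rr} = -4/(r^2 - 1)^2, R_{rθ} = 0, R_{θθ} = -4*r^2/(r^2 - 1)^2
Inverse metric: g^{rr} = (1 - r^2)^2/4, g^{θθ} = (1 - r^2)^2/(4*r^2)
R = g^{ij} R_{ij} = ((1 - r^2)^2/4)(-4/(r^2 - 1)^2) + ((1 - r^2)^2/(4*r^2))(-4*r^2/(r^2 - 1)^2) = -2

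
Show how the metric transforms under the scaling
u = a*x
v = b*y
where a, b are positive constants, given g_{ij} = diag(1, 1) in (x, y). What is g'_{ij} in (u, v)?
Invert the transformation: x = u/a, y = v/b
g'_{ij} = (∂x^k/∂x'^i)(∂x^l/∂x'^j) g_{kl}; with g_{kl} = δ_{kl} this is Σ_k (∂x^k/∂x'^i)(∂x^k/∂x'^j).
Jacobian: ∂x/∂u = 1/a, ∂x/∂v = 0, ∂y/∂u = 0, ∂y/∂v = 1/b
g'_{uu} = (1/a)(1/a) + (0)(0) = 1/a^2
g'_{uv} = (1/a)(0) + (0)(1/b) = 0
g'_{vv} = (0)(0) + (1/b)(1/b) = 1/b^2
g'_{ij} = diag(1/a^2, 1/b^2)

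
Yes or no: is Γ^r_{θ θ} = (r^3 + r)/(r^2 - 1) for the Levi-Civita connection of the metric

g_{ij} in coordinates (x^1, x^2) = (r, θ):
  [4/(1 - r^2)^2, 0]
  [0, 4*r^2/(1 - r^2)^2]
Γ^r_{θ θ} = (1/2) g^{rr} (∂_θ g_{rθ} + ∂_θ g_{rθ} - ∂_r g_{θθ}) = (1/2)((1 - r^2)^2/4)((0) + (0) - (-8*(r^3 + r)/(r^2 - 1)^3)) = (r^3 + r)/(r^2 - 1)
This equals the proposed value (r^3 + r)/(r^2 - 1).
Yes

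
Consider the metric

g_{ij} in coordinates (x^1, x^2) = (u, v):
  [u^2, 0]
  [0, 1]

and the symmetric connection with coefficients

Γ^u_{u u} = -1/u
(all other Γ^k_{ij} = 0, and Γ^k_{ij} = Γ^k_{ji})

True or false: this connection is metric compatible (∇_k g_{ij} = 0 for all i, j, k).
Using ∇_k g_{ij} = ∂_k g_{ij} - Γ^m_{ki} g_{mj} - Γ^m_{kj} g_{im}:
∇_u g_{uu} = (2*u) - (-u) - (-u) = 4*u ≠ 0
So the connection is not metric compatible (it is not the Levi-Civita connection).
False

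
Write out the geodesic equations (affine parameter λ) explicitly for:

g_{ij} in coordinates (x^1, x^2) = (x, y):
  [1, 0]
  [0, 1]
Geodesic equation: d^2x^k/dλ^2 + Γ^k_{ij} (dx^i/dλ)(dx^j/dλ) = 0.
All Christoffel symbols vanish, so the geodesics are straight lines:
d^2x/dλ^2 = 0
d^2y/dλ^2 = 0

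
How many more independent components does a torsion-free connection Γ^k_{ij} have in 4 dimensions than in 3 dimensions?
Independent components in n dimensions: n × n(n+1)/2 = n^2(n+1)/2.
4D: 4 × 10 = 40
3D: 3 × 6 = 18
Difference = 40 - 18 = 22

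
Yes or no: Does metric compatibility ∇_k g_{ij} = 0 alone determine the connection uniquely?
One also needs vanishing torsion; metric compatibility plus torsion-freeness singles out the Levi-Civita connection.
No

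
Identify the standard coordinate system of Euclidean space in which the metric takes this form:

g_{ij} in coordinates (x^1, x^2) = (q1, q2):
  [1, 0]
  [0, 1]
All components are constant and the metric is the identity, i.e. orthonormal rectilinear coordinates.
Cartesian (2D) coordinates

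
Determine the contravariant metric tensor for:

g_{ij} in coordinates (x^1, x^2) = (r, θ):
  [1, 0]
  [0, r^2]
The metric is diagonal, so g^{ij} is diagonal with entries 1/g_{ii}: diag(1, 1/(r^2)).
g^{ij}:
  [1, 0]
  [0, 1/r^2]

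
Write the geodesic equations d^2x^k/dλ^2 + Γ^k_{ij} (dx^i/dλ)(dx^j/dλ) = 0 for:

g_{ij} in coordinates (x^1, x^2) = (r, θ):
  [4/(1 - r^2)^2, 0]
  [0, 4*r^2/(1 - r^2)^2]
Geodesic equation: d^2x^k/dλ^2 + Γ^k_{ij} (dx^i/dλ)(dx^j/dλ) = 0.
Non-zero Christoffel symbols:
Γ^r_{r r} = 2*r/(1 - r^2)
Γ^r_{θ θ} = (r^3 + r)/(r^2 - 1)
Γ^θ_{r θ} = (-r^2 - 1)/(r^3 - r)
Substituting (the symmetric pair Γ^k_{ij}, Γ^k_{ji} combines into a factor 2):
d^2r/dλ^2 + (2*r/(1 - r^2)) (dr/dλ)^2 + ((r^3 + r)/(r^2 - 1)) (dθ/dλ)^2 = 0
d^2θ/dλ^2 + ((-2*r^2 - 2)/(r^3 - r)) (dr/dλ)(dθ/dλ) = 0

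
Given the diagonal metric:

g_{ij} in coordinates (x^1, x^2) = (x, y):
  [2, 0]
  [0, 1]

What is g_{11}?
With x^1 = x, x^2 = y, g_{11} = g_{xx} is the row-1, column-1 entry of the matrix.
g_{11} = 2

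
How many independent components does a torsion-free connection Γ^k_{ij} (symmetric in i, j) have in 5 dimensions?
Γ^k_{ij} has n choices for the upper index and n(n+1)/2 independent symmetric lower index pairs.
Total = 5 × 5×6/2 = 5 × 15 = 75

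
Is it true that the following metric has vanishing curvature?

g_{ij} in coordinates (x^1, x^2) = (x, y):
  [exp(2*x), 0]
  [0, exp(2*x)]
Non-zero Christoffel symbols:
Γ^x_{x x} = 1
Γ^x_{y y} = -1
Γ^y_{x y} = 1
Ricci tensor: R_{xx} = 0, R_{xy} = 0, R_{yy} = 0
All R_{ij} vanish; in 2 dimensions the Riemann tensor is fully determined by the Ricci tensor, so R^i_{jkl} = 0: the metric is flat (curvilinear coordinates on flat space).
Yes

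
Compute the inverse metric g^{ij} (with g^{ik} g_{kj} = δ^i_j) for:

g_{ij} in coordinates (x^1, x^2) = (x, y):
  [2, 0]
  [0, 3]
The metric is diagonal, so g^{ij} is diagonal with entries 1/g_{ii}: diag(1/2, 1/3).
g^{ij}:
  [1/2, 0]
  [0, 1/3]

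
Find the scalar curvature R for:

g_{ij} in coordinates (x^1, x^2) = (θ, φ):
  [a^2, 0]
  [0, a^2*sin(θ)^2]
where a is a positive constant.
Non-zero Christoffel symbols (Γ^k_{ij} = Γ^k_{ji}):
Γ^θ_{φ φ} = -sin(2*θ)/2
Γ^φ_{θ φ} = 1/tan(θ)
Ricci tensor (R_{ij} = R^k_{ikj}): R_{θθ} = 1, R_{θφ} = 0, R_{φφ} = sin(θ)^2
Inverse metric: g^{θθ} = 1/a^2, g^{φφ} = 1/(a^2*sin(θ)^2)
R = g^{ij} R_{ij} = (1/a^2)(1) + (1/(a^2*sin(θ)^2))(sin(θ)^2) = 2/a^2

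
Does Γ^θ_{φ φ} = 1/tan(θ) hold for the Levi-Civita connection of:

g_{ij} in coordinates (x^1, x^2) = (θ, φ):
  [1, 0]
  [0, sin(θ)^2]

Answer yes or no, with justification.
Γ^θ_{φ φ} = (1/2) g^{θθ} (∂_φ g_{θφ} + ∂_φ g_{θφ} - ∂_θ g_{φφ}) = (1/2)(1)((0) + (0) - (sin(2*θ))) = -sin(2*θ)/2
This differs from the proposed value 1/tan(θ).
No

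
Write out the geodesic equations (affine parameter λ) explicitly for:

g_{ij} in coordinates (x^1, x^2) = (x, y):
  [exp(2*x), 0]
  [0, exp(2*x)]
Geodesic equation: d^2x^k/dλ^2 + Γ^k_{ij} (dx^i/dλ)(dx^j/dλ) = 0.
Non-zero Christoffel symbols:
Γ^x_{x x} = 1
Γ^x_{y y} = -1
Γ^y_{x y} = 1
Substituting (the symmetric pair Γ^k_{ij}, Γ^k_{ji} combines into a factor 2):
d^2x/dλ^2 + (dx/dλ)^2 - (dy/dλ)^2 = 0
d^2y/dλ^2 + 2 (dx/dλ)(dy/dλ) = 0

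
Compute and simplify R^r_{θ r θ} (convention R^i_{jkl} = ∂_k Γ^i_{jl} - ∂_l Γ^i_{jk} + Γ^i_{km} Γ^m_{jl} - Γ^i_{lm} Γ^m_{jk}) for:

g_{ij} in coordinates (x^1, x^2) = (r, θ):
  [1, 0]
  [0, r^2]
Non-zero Christoffel symbols (Γ^k_{ij} = Γ^k_{ji}):
Γ^r_{θ θ} = -r
Γ^θ_{r θ} = 1/r
R^r_{θ r θ} = ∂_r Γ^r_{θ θ} - ∂_θ Γ^r_{θ r} + Γ^r_{r m} Γ^m_{θ θ} - Γ^r_{θ m} Γ^m_{θ r}
  = (-1) - (0) + (0) - (-1) = 0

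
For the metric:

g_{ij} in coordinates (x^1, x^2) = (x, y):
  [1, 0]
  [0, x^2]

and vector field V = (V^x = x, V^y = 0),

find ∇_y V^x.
Non-zero Christoffel symbols:
Γ^x_{y y} = -x
Γ^y_{x y} = 1/x
∇_y V^x = ∂_y V^x + Γ^x_{y j} V^j
  = (0) + (0)(x) + (-x)(0)
  = 0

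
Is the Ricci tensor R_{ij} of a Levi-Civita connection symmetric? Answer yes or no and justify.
R_{ij} = R^k_{ikj}; the pair symmetry R_{kilj} = R_{ljki} gives R_{ij} = R_{ji}.
Yes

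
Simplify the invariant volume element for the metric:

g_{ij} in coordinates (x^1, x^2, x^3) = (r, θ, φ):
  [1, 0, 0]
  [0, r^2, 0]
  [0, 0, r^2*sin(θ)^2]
det(g) = r^4*sin(θ)^2
√|det(g)| = r^2*sin(θ) (taking 0 < θ < π so that |sin(θ)| = sin(θ))
Volume element: dV = r^2*sin(θ) dr dθ dφ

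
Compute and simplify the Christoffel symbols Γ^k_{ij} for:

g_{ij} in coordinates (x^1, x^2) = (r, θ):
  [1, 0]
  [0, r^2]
Using Γ^k_{ij} = (1/2) g^{km} (∂_i g_{mj} + ∂_j g_{mi} - ∂_m g_{ij}); the metric is diagonal, so only the m = k term contributes.
Non-zero symbols (using the symmetry Γ^k_{ij} = Γ^k_{ji}):
Γ^r_{θ θ} = (1/2) g^{rr} (∂_θ g_{rθ} + ∂_θ g_{rθ} - ∂_r g_{θθ}) = (1/2)(1)((0) + (0) - (2*r)) = -r
Γ^θ_{r θ} = (1/2) g^{θθ} (∂_r g_{θθ} + ∂_θ g_{θr} - ∂_θ g_{rθ}) = (1/2)(1/r^2)((2*r) + (0) - (0)) = 1/r
All other Christoffel symbols are zero.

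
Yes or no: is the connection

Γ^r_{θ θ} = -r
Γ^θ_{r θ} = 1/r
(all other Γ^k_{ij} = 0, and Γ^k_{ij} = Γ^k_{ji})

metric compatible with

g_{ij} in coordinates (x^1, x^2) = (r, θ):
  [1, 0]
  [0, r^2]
Using ∇_k g_{ij} = ∂_k g_{ij} - Γ^m_{ki} g_{mj} - Γ^m_{kj} g_{im}:
e.g. ∇_r g_{θθ} = (2*r) - (r) - (r) = 0
Every component ∇_k g_{ij} vanishes: the connection is metric compatible.
Yes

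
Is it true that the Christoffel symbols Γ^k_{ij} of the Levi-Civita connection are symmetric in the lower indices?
The Levi-Civita connection is torsion-free, which is exactly Γ^k_{ij} = Γ^k_{ji}.
Yes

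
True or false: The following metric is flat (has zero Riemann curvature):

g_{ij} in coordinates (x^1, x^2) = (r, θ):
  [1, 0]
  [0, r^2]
Non-zero Christoffel symbols:
Γ^r_{θ θ} = -r
Γ^θ_{r θ} = 1/r
Ricci tensor: R_{rr} = 0, R_{rθ} = 0, R_{θθ} = 0
All R_{ij} vanish; in 2 dimensions the Riemann tensor is fully determined by the Ricci tensor, so R^i_{jkl} = 0: the metric is flat (curvilinear coordinates on flat space).
True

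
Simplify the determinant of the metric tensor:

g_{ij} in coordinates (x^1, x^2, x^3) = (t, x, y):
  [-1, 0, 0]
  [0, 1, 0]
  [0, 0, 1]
Diagonal metric: det(g) = g_{11}·g_{22}·g_{33}
= (-1)·(1)·(1)
det(g) = -1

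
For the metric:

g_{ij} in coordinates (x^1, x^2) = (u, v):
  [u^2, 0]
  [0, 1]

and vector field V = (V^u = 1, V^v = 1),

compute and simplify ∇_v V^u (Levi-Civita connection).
Non-zero Christoffel symbols:
Γ^u_{u u} = 1/u
∇_v V^u = ∂_v V^u + Γ^u_{v j} V^j
  = (0) + (0)(1) + (0)(1)
  = 0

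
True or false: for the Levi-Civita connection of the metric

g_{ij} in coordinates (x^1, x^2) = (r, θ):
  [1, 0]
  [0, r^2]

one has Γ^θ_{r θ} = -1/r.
Γ^θ_{r θ} = (1/2) g^{θθ} (∂_r g_{θθ} + ∂_θ g_{θr} - ∂_θ g_{rθ}) = (1/2)(1/r^2)((2*r) + (0) - (0)) = 1/r
This differs from the proposed value -1/r.
False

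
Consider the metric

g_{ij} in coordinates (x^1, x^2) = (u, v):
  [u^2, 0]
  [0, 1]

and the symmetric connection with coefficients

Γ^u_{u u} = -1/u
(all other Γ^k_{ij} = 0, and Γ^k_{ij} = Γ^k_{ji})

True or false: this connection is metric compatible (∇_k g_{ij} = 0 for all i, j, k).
Using ∇_k g_{ij} = ∂_k g_{ij} - Γ^m_{ki} g_{mj} - Γ^m_{kj} g_{im}:
∇_u g_{uu} = (2*u) - (-u) - (-u) = 4*u ≠ 0
So the connection is not metric compatible (it is not the Levi-Civita connection).
False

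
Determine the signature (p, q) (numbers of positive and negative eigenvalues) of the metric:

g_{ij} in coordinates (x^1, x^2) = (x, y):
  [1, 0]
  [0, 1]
The metric is diagonal, so its eigenvalues are the diagonal entries: 1, 1 (at a generic point, where coordinate-dependent entries are positive).
2 positive, 0 negative.
(2, 0) - Riemannian (positive definite)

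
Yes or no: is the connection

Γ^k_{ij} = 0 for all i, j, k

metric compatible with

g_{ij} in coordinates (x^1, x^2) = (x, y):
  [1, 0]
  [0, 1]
Using ∇_k g_{ij} = ∂_k g_{ij} - Γ^m_{ki} g_{mj} - Γ^m_{kj} g_{im}:
e.g. ∇_x g_{yy} = (0) - (0) - (0) = 0
Every component ∇_k g_{ij} vanishes: the connection is metric compatible.
Yes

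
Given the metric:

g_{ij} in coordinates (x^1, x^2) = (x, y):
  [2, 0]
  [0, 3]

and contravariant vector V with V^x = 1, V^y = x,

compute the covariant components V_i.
V_i = g_{ij} V^j:
V_x = (2)(1) + (0)(x) = 2
V_y = (0)(1) + (3)(x) = 3*x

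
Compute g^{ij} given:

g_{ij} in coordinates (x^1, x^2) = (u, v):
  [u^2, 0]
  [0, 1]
The metric is diagonal, so g^{ij} is diagonal with entries 1/g_{ii}: diag(1/(u^2), 1).
g^{ij}:
  [1/u^2, 0]
  [0, 1]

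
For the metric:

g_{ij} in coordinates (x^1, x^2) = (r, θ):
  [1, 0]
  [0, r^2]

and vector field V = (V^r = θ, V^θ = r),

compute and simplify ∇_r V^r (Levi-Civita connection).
Non-zero Christoffel symbols:
Γ^r_{θ θ} = -r
Γ^θ_{r θ} = 1/r
∇_r V^r = ∂_r V^r + Γ^r_{r j} V^j
  = (0) + (0)(θ) + (0)(r)
  = 0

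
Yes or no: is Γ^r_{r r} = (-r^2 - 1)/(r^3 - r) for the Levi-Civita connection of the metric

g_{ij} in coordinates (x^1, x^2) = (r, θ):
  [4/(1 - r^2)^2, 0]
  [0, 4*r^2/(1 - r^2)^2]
Γ^r_{r r} = (1/2) g^{rr} (∂_r g_{rr} + ∂_r g_{rr} - ∂_r g_{rr}) = (1/2)((1 - r^2)^2/4)((16*r/(1 - r^2)^3) + (16*r/(1 - r^2)^3) - (16*r/(1 - r^2)^3)) = 2*r/(1 - r^2)
This differs from the proposed value (-r^2 - 1)/(r^3 - r).
No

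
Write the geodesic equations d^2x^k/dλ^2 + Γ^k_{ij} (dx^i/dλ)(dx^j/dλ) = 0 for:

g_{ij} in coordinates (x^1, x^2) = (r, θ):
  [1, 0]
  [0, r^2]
Geodesic equation: d^2x^k/dλ^2 + Γ^k_{ij} (dx^i/dλ)(dx^j/dλ) = 0.
Non-zero Christoffel symbols:
Γ^r_{θ θ} = -r
Γ^θ_{r θ} = 1/r
Substituting (the symmetric pair Γ^k_{ij}, Γ^k_{ji} combines into a factor 2):
d^2r/dλ^2 - r (dθ/dλ)^2 = 0
d^2θ/dλ^2 + (2/r) (dr/dλ)(dθ/dλ) = 0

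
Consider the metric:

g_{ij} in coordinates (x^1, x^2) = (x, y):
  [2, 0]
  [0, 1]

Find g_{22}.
With x^1 = x, x^2 = y, g_{22} = g_{yy} is the row-2, column-2 entry of the matrix.
g_{22} = 1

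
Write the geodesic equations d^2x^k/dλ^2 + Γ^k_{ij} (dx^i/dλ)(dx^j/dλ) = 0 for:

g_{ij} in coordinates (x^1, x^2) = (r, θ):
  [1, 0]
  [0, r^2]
Geodesic equation: d^2x^k/dλ^2 + Γ^k_{ij} (dx^i/dλ)(dx^j/dλ) = 0.
Non-zero Christoffel symbols:
Γ^r_{θ θ} = -r
Γ^θ_{r θ} = 1/r
Substituting (the symmetric pair Γ^k_{ij}, Γ^k_{ji} combines into a factor 2):
d^2r/dλ^2 - r (dθ/dλ)^2 = 0
d^2θ/dλ^2 + (2/r) (dr/dλ)(dθ/dλ) = 0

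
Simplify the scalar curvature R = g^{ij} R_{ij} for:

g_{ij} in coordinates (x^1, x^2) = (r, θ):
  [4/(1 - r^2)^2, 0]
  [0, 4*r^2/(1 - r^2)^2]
Non-zero Christoffel symbols (Γ^k_{ij} = Γ^k_{ji}):
Γ^r_{r r} = 2*r/(1 - r^2)
Γ^r_{θ θ} = (r^3 + r)/(r^2 - 1)
Γ^θ_{r θ} = (-r^2 - 1)/(r^3 - r)
Ricci tensor (R_{ij} = R^k_{ikj}): R_{rr} = -4/(r^2 - 1)^2, R_{rθ} = 0, R_{θθ} = -4*r^2/(r^2 - 1)^2
Inverse metric: g^{rr} = (1 - r^2)^2/4, g^{θθ} = (1 - r^2)^2/(4*r^2)
R = g^{ij} R_{ij} = ((1 - r^2)^2/4)(-4/(r^2 - 1)^2) + ((1 - r^2)^2/(4*r^2))(-4*r^2/(r^2 - 1)^2) = -2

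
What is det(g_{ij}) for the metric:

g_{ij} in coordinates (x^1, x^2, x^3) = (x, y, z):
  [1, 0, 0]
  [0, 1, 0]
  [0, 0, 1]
Diagonal metric: det(g) = g_{11}·g_{22}·g_{33}
= (1)·(1)·(1)
det(g) = 1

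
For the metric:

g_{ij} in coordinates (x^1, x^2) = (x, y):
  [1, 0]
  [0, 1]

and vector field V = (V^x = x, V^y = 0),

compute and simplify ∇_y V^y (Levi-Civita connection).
All Christoffel symbols are zero.
∇_y V^y = ∂_y V^y + Γ^y_{y j} V^j
  = (0) + (0)(x) + (0)(0)
  = 0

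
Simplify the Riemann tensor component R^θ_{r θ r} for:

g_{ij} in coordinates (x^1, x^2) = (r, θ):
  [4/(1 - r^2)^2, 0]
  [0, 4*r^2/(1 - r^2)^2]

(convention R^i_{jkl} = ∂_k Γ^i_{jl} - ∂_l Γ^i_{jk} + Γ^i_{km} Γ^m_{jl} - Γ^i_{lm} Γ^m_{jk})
Non-zero Christoffel symbols (Γ^k_{ij} = Γ^k_{ji}):
Γ^r_{r r} = 2*r/(1 - r^2)
Γ^r_{θ θ} = (r^3 + r)/(r^2 - 1)
Γ^θ_{r θ} = (-r^2 - 1)/(r^3 - r)
R^θ_{r θ r} = ∂_θ Γ^θ_{r r} - ∂_r Γ^θ_{r θ} + Γ^θ_{θ m} Γ^m_{r r} - Γ^θ_{r m} Γ^m_{r θ}
  = (0) - ((r^4 + 4*r^2 - 1)/(r^3 - r)^2) + (2*(r^2 + 1)/(r^2 - 1)^2) - ((r^2 + 1)^2/(r^3 - r)^2) = -4/(r^2 - 1)^2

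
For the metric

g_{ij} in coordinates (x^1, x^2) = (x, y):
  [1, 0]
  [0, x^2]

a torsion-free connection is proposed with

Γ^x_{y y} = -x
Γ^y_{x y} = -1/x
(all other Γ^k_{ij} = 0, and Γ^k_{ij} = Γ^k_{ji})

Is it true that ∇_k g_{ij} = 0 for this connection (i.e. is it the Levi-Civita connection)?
Using ∇_k g_{ij} = ∂_k g_{ij} - Γ^m_{ki} g_{mj} - Γ^m_{kj} g_{im}:
∇_y g_{xy} = (0) - (-x) - (-x) = 2*x ≠ 0
So the connection is not metric compatible (it is not the Levi-Civita connection).
No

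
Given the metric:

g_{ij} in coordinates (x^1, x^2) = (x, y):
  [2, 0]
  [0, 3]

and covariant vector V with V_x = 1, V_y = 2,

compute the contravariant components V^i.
Inverse metric (diagonal): g^{xx} = 1/2, g^{yy} = 1/3
V^i = g^{ij} V_j:
V^x = (1/2)(1) + (0)(2) = 1/2
V^y = (0)(1) + (1/3)(2) = 2/3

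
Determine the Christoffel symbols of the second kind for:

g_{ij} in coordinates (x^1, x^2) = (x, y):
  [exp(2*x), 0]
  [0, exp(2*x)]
Using Γ^k_{ij} = (1/2) g^{km} (∂_i g_{mj} + ∂_j g_{mi} - ∂_m g_{ij}); the metric is diagonal, so only the m = k term contributes.
Non-zero symbols (using the symmetry Γ^k_{ij} = Γ^k_{ji}):
Γ^x_{x x} = (1/2) g^{xx} (∂_x g_{xx} + ∂_x g_{xx} - ∂_x g_{xx}) = (1/2)(exp(-2*x))((2*exp(2*x)) + (2*exp(2*x)) - (2*exp(2*x))) = 1
Γ^x_{y y} = (1/2) g^{xx} (∂_y g_{xy} + ∂_y g_{xy} - ∂_x g_{yy}) = (1/2)(exp(-2*x))((0) + (0) - (2*exp(2*x))) = -1
Γ^y_{x y} = (1/2) g^{yy} (∂_x g_{yy} + ∂_y g_{yx} - ∂_y g_{xy}) = (1/2)(exp(-2*x))((2*exp(2*x)) + (0) - (0)) = 1
All other Christoffel symbols are zero.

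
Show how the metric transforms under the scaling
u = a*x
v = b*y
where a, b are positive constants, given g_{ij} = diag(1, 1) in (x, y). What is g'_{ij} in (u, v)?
Invert the transformation: x = u/a, y = v/b
g'_{ij} = (∂x^k/∂x'^i)(∂x^l/∂x'^j) g_{kl}; with g_{kl} = δ_{kl} this is Σ_k (∂x^k/∂x'^i)(∂x^k/∂x'^j).
Jacobian: ∂x/∂u = 1/a, ∂x/∂v = 0, ∂y/∂u = 0, ∂y/∂v = 1/b
g'_{uu} = (1/a)(1/a) + (0)(0) = 1/a^2
g'_{uv} = (1/a)(0) + (0)(1/b) = 0
g'_{vv} = (0)(0) + (1/b)(1/b) = 1/b^2
g'_{ij} = diag(1/a^2, 1/b^2)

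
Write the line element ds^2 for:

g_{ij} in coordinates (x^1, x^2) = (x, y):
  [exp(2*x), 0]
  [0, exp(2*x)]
ds^2 = g_{ij} dx^i dx^j; only the non-zero components contribute.
ds^2 = exp(2*x) dx^2 + exp(2*x) dy^2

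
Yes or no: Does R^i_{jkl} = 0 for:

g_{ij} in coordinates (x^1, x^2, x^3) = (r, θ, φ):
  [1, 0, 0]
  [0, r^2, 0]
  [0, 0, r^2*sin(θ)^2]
Non-zero Christoffel symbols:
Γ^r_{θ θ} = -r
Γ^r_{φ φ} = -r*sin(θ)^2
Γ^θ_{r θ} = 1/r
Γ^θ_{φ φ} = -sin(2*θ)/2
Γ^φ_{r φ} = 1/r
Γ^φ_{θ φ} = 1/tan(θ)
Ricci tensor: R_{rr} = 0, R_{rθ} = 0, R_{rφ} = 0, R_{θθ} = 0, R_{θφ} = 0, R_{φφ} = 0
All R_{ij} vanish; in 3 dimensions the Riemann tensor is fully determined by the Ricci tensor, so R^i_{jkl} = 0: the metric is flat (curvilinear coordinates on flat space).
Yes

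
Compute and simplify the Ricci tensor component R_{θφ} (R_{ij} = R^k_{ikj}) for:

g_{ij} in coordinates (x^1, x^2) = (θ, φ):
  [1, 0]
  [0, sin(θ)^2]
Non-zero Christoffel symbols (Γ^k_{ij} = Γ^k_{ji}):
Γ^θ_{φ φ} = -sin(2*θ)/2
Γ^φ_{θ φ} = 1/tan(θ)
R^θ_{θ θ φ} = 0 (a repeated index in an antisymmetric pair)
R^φ_{θ φ φ} = 0 (a repeated index in an antisymmetric pair)
R_{θφ} = R^θ_{θ θ φ} + R^φ_{θ φ φ} = (0) + (0) = 0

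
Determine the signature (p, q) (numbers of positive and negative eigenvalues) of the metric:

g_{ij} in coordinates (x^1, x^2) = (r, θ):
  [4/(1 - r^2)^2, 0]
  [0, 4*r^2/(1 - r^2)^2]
The metric is diagonal, so its eigenvalues are the diagonal entries: 4/(1 - r^2)^2, 4*r^2/(1 - r^2)^2 (at a generic point, where coordinate-dependent entries are positive).
2 positive, 0 negative.
(2, 0) - Riemannian (positive definite)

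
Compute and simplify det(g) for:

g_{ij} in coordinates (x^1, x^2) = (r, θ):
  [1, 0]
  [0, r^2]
For a 2×2 metric: det(g) = g_{11}·g_{22} - g_{12}·g_{21}
= (1)·(r^2) - (0)·(0)
= r^2 - 0
det(g) = r^2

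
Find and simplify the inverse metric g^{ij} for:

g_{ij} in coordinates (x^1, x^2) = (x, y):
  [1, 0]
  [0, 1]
The metric is diagonal, so g^{ij} is diagonal with entries 1/g_{ii}: diag(1, 1).
g^{ij}:
  [1, 0]
  [0, 1]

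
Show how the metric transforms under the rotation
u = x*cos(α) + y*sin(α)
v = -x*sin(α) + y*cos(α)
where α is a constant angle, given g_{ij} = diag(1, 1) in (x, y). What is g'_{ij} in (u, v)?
Invert the transformation: x = u*cos(α) - v*sin(α), y = u*sin(α) + v*cos(α)
g'_{ij} = (∂x^k/∂x'^i)(∂x^l/∂x'^j) g_{kl}; with g_{kl} = δ_{kl} this is Σ_k (∂x^k/∂x'^i)(∂x^k/∂x'^j).
Jacobian: ∂x/∂u = cos(α), ∂x/∂v = -sin(α), ∂y/∂u = sin(α), ∂y/∂v = cos(α)
g'_{uu} = (cos(α))(cos(α)) + (sin(α))(sin(α)) = 1
g'_{uv} = (cos(α))(-sin(α)) + (sin(α))(cos(α)) = 0
g'_{vv} = (-sin(α))(-sin(α)) + (cos(α))(cos(α)) = 1
g'_{ij} = diag(1, 1)
The Euclidean metric is invariant under rotations.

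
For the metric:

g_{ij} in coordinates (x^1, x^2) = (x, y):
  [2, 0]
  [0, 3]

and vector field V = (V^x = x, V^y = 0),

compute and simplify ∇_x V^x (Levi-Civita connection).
All Christoffel symbols are zero.
∇_x V^x = ∂_x V^x + Γ^x_{x j} V^j
  = (1) + (0)(x) + (0)(0)
  = 1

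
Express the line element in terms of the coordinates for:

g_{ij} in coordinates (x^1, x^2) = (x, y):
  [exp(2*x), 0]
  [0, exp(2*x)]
ds^2 = g_{ij} dx^i dx^j; only the non-zero components contribute.
ds^2 = exp(2*x) dx^2 + exp(2*x) dy^2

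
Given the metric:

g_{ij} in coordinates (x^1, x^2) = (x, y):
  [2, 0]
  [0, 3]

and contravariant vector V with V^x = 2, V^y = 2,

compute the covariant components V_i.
V_i = g_{ij} V^j:
V_x = (2)(2) + (0)(2) = 4
V_y = (0)(2) + (3)(2) = 6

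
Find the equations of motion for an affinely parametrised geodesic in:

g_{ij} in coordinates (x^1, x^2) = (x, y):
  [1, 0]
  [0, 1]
Geodesic equation: d^2x^k/dλ^2 + Γ^k_{ij} (dx^i/dλ)(dx^j/dλ) = 0.
All Christoffel symbols vanish, so the geodesics are straight lines:
d^2x/dλ^2 = 0
d^2y/dλ^2 = 0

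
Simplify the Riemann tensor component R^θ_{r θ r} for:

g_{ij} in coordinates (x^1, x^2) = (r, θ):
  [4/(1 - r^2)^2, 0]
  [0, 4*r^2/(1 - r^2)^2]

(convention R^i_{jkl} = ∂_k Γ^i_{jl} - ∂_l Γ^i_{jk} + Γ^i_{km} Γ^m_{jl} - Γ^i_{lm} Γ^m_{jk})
Non-zero Christoffel symbols (Γ^k_{ij} = Γ^k_{ji}):
Γ^r_{r r} = 2*r/(1 - r^2)
Γ^r_{θ θ} = (r^3 + r)/(r^2 - 1)
Γ^θ_{r θ} = (-r^2 - 1)/(r^3 - r)
R^θ_{r θ r} = ∂_θ Γ^θ_{r r} - ∂_r Γ^θ_{r θ} + Γ^θ_{θ m} Γ^m_{r r} - Γ^θ_{r m} Γ^m_{r θ}
  = (0) - ((r^4 + 4*r^2 - 1)/(r^3 - r)^2) + (2*(r^2 + 1)/(r^2 - 1)^2) - ((r^2 + 1)^2/(r^3 - r)^2) = -4/(r^2 - 1)^2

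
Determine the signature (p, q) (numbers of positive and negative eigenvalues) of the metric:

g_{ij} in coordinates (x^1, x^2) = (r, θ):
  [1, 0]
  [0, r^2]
The metric is diagonal, so its eigenvalues are the diagonal entries: 1, r^2 (at a generic point, where coordinate-dependent entries are positive).
2 positive, 0 negative.
(2, 0) - Riemannian (positive definite)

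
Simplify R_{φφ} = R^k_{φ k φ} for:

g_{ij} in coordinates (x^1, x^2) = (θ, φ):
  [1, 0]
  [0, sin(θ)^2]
Non-zero Christoffel symbols (Γ^k_{ij} = Γ^k_{ji}):
Γ^θ_{φ φ} = -sin(2*θ)/2
Γ^φ_{θ φ} = 1/tan(θ)
R^θ_{φ θ φ} = ∂_θ Γ^θ_{φ φ} - ∂_φ Γ^θ_{φ θ} + Γ^θ_{θ m} Γ^m_{φ φ} - Γ^θ_{φ m} Γ^m_{φ θ}
  = (-cos(2*θ)) - (0) + (0) - (-cos(θ)^2) = sin(θ)^2
R^φ_{φ φ φ} = 0 (a repeated index in an antisymmetric pair)
R_{φφ} = R^θ_{φ θ φ} + R^φ_{φ φ φ} = (sin(θ)^2) + (0) = sin(θ)^2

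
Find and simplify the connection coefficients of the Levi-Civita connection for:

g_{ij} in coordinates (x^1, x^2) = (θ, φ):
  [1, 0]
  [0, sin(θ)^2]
Using Γ^k_{ij} = (1/2) g^{km} (∂_i g_{mj} + ∂_j g_{mi} - ∂_m g_{ij}); the metric is diagonal, so only the m = k term contributes.
Non-zero symbols (using the symmetry Γ^k_{ij} = Γ^k_{ji}):
Γ^θ_{φ φ} = (1/2) g^{θθ} (∂_φ g_{θφ} + ∂_φ g_{θφ} - ∂_θ g_{φφ}) = (1/2)(1)((0) + (0) - (sin(2*θ))) = -sin(2*θ)/2
Γ^φ_{θ φ} = (1/2) g^{φφ} (∂_θ g_{φφ} + ∂_φ g_{φθ} - ∂_φ g_{θφ}) = (1/2)(1/sin(θ)^2)((sin(2*θ)) + (0) - (0)) = 1/tan(θ)
All other Christoffel symbols are zero.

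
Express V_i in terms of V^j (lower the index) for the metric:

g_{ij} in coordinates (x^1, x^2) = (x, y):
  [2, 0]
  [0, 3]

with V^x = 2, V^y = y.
V_i = g_{ij} V^j:
V_x = (2)(2) + (0)(y) = 4
V_y = (0)(2) + (3)(y) = 3*y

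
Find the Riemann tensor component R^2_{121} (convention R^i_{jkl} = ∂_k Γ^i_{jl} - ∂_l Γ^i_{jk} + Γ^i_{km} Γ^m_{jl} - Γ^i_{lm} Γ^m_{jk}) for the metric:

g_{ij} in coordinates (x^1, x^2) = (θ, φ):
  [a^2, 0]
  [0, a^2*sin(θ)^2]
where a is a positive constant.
Non-zero Christoffel symbols (Γ^k_{ij} = Γ^k_{ji}):
Γ^θ_{φ φ} = -sin(2*θ)/2
Γ^φ_{θ φ} = 1/tan(θ)
R^φ_{θ φ θ} = ∂_φ Γ^φ_{θ θ} - ∂_θ Γ^φ_{θ φ} + Γ^φ_{φ m} Γ^m_{θ θ} - Γ^φ_{θ m} Γ^m_{θ φ}
  = (0) - (-1/sin(θ)^2) + (0) - (1/tan(θ)^2) = 1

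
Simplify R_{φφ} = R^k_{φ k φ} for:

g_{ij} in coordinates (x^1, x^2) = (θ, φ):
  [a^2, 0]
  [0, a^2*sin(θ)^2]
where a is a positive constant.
Non-zero Christoffel symbols (Γ^k_{ij} = Γ^k_{ji}):
Γ^θ_{φ φ} = -sin(2*θ)/2
Γ^φ_{θ φ} = 1/tan(θ)
R^θ_{φ θ φ} = ∂_θ Γ^θ_{φ φ} - ∂_φ Γ^θ_{φ θ} + Γ^θ_{θ m} Γ^m_{φ φ} - Γ^θ_{φ m} Γ^m_{φ θ}
  = (-cos(2*θ)) - (0) + (0) - (-cos(θ)^2) = sin(θ)^2
R^φ_{φ φ φ} = 0 (a repeated index in an antisymmetric pair)
R_{φφ} = R^θ_{φ θ φ} + R^φ_{φ φ φ} = (sin(θ)^2) + (0) = sin(θ)^2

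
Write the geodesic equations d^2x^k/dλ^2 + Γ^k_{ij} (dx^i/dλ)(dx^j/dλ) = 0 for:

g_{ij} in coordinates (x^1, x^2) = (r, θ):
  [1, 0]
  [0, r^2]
Geodesic equation: d^2x^k/dλ^2 + Γ^k_{ij} (dx^i/dλ)(dx^j/dλ) = 0.
Non-zero Christoffel symbols:
Γ^r_{θ θ} = -r
Γ^θ_{r θ} = 1/r
Substituting (the symmetric pair Γ^k_{ij}, Γ^k_{ji} combines into a factor 2):
d^2r/dλ^2 - r (dθ/dλ)^2 = 0
d^2θ/dλ^2 + (2/r) (dr/dλ)(dθ/dλ) = 0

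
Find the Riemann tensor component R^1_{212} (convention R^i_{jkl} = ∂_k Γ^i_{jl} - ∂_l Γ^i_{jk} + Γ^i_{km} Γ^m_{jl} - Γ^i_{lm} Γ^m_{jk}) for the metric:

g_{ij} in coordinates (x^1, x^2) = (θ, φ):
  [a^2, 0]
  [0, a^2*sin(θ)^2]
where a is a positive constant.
Non-zero Christoffel symbols (Γ^k_{ij} = Γ^k_{ji}):
Γ^θ_{φ φ} = -sin(2*θ)/2
Γ^φ_{θ φ} = 1/tan(θ)
R^θ_{φ θ φ} = ∂_θ Γ^θ_{φ φ} - ∂_φ Γ^θ_{φ θ} + Γ^θ_{θ m} Γ^m_{φ φ} - Γ^θ_{φ m} Γ^m_{φ θ}
  = (-cos(2*θ)) - (0) + (0) - (-cos(θ)^2) = sin(θ)^2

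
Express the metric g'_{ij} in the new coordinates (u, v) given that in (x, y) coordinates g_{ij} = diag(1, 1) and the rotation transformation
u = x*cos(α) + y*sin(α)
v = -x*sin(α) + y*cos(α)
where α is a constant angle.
Invert the transformation: x = u*cos(α) - v*sin(α), y = u*sin(α) + v*cos(α)
g'_{ij} = (∂x^k/∂x'^i)(∂x^l/∂x'^j) g_{kl}; with g_{kl} = δ_{kl} this is Σ_k (∂x^k/∂x'^i)(∂x^k/∂x'^j).
Jacobian: ∂x/∂u = cos(α), ∂x/∂v = -sin(α), ∂y/∂u = sin(α), ∂y/∂v = cos(α)
g'_{uu} = (cos(α))(cos(α)) + (sin(α))(sin(α)) = 1
g'_{uv} = (cos(α))(-sin(α)) + (sin(α))(cos(α)) = 0
g'_{vv} = (-sin(α))(-sin(α)) + (cos(α))(cos(α)) = 1
g'_{ij} = diag(1, 1)
The Euclidean metric is invariant under rotations.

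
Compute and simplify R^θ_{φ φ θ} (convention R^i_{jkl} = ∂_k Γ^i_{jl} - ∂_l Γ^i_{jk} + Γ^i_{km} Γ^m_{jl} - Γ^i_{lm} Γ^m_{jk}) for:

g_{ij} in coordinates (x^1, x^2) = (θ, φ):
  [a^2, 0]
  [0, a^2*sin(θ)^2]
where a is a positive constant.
Non-zero Christoffel symbols (Γ^k_{ij} = Γ^k_{ji}):
Γ^θ_{φ φ} = -sin(2*θ)/2
Γ^φ_{θ φ} = 1/tan(θ)
R^θ_{φ φ θ} = ∂_φ Γ^θ_{φ θ} - ∂_θ Γ^θ_{φ φ} + Γ^θ_{φ m} Γ^m_{φ θ} - Γ^θ_{θ m} Γ^m_{φ φ}
  = (0) - (-cos(2*θ)) + (-cos(θ)^2) - (0) = -sin(θ)^2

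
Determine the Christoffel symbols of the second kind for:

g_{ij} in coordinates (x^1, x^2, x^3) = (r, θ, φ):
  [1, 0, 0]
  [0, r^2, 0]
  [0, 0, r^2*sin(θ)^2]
Using Γ^k_{ij} = (1/2) g^{km} (∂_i g_{mj} + ∂_j g_{mi} - ∂_m g_{ij}); the metric is diagonal, so only the m = k term contributes.
Non-zero symbols (using the symmetry Γ^k_{ij} = Γ^k_{ji}):
Γ^r_{θ θ} = (1/2) g^{rr} (∂_θ g_{rθ} + ∂_θ g_{rθ} - ∂_r g_{θθ}) = (1/2)(1)((0) + (0) - (2*r)) = -r
Γ^r_{φ φ} = (1/2) g^{rr} (∂_φ g_{rφ} + ∂_φ g_{rφ} - ∂_r g_{φφ}) = (1/2)(1)((0) + (0) - (2*r*sin(θ)^2)) = -r*sin(θ)^2
Γ^θ_{r θ} = (1/2) g^{θθ} (∂_r g_{θθ} + ∂_θ g_{θr} - ∂_θ g_{rθ}) = (1/2)(1/r^2)((2*r) + (0) - (0)) = 1/r
Γ^θ_{φ φ} = (1/2) g^{θθ} (∂_φ g_{θφ} + ∂_φ g_{θφ} - ∂_θ g_{φφ}) = (1/2)(1/r^2)((0) + (0) - (r^2*sin(2*θ))) = -sin(2*θ)/2
Γ^φ_{r φ} = (1/2) g^{φφ} (∂_r g_{φφ} + ∂_φ g_{φr} - ∂_φ g_{rφ}) = (1/2)(1/(r^2*sin(θ)^2))((2*r*sin(θ)^2) + (0) - (0)) = 1/r
Γ^φ_{θ φ} = (1/2) g^{φφ} (∂_θ g_{φφ} + ∂_φ g_{φθ} - ∂_φ g_{θφ}) = (1/2)(1/(r^2*sin(θ)^2))((r^2*sin(2*θ)) + (0) - (0)) = 1/tan(θ)
All other Christoffel symbols are zero.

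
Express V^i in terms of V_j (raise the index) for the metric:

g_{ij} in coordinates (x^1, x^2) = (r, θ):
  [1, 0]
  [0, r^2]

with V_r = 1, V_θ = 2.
Inverse metric (diagonal): g^{rr} = 1, g^{θθ} = 1/r^2
V^i = g^{ij} V_j:
V^r = (1)(1) + (0)(2) = 1
V^θ = (0)(1) + (1/r^2)(2) = 2/r^2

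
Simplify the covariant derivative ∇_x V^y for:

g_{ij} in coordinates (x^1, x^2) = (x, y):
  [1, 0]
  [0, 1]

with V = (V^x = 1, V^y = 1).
All Christoffel symbols are zero.
∇_x V^y = ∂_x V^y + Γ^y_{x j} V^j
  = (0) + (0)(1) + (0)(1)
  = 0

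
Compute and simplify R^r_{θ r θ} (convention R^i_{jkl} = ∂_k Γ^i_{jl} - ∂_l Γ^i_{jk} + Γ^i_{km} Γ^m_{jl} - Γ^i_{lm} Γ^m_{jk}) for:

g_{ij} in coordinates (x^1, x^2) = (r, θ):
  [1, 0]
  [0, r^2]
Non-zero Christoffel symbols (Γ^k_{ij} = Γ^k_{ji}):
Γ^r_{θ θ} = -r
Γ^θ_{r θ} = 1/r
R^r_{θ r θ} = ∂_r Γ^r_{θ θ} - ∂_θ Γ^r_{θ r} + Γ^r_{r m} Γ^m_{θ θ} - Γ^r_{θ m} Γ^m_{θ r}
  = (-1) - (0) + (0) - (-1) = 0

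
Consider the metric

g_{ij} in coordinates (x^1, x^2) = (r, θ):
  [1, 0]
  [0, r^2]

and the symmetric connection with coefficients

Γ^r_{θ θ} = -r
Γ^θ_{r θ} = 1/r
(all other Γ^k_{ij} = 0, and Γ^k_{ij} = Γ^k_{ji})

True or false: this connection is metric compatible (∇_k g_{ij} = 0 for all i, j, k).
Using ∇_k g_{ij} = ∂_k g_{ij} - Γ^m_{ki} g_{mj} - Γ^m_{kj} g_{im}:
e.g. ∇_r g_{θθ} = (2*r) - (r) - (r) = 0
Every component ∇_k g_{ij} vanishes: the connection is metric compatible.
True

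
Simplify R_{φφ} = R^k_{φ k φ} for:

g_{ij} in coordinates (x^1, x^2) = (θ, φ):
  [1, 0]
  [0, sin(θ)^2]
Non-zero Christoffel symbols (Γ^k_{ij} = Γ^k_{ji}):
Γ^θ_{φ φ} = -sin(2*θ)/2
Γ^φ_{θ φ} = 1/tan(θ)
R^θ_{φ θ φ} = ∂_θ Γ^θ_{φ φ} - ∂_φ Γ^θ_{φ θ} + Γ^θ_{θ m} Γ^m_{φ φ} - Γ^θ_{φ m} Γ^m_{φ θ}
  = (-cos(2*θ)) - (0) + (0) - (-cos(θ)^2) = sin(θ)^2
R^φ_{φ φ φ} = 0 (a repeated index in an antisymmetric pair)
R_{φφ} = R^θ_{φ θ φ} + R^φ_{φ φ φ} = (sin(θ)^2) + (0) = sin(θ)^2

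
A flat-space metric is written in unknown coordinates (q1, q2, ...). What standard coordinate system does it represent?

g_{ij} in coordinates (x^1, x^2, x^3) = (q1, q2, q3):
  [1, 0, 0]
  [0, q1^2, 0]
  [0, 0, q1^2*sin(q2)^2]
The line element ds^2 = dq1^2 + q1^2 dq2^2 + q1^2 sin(q2)^2 dq3^2 is dr^2 + r^2 dθ^2 + r^2 sin(θ)^2 dφ^2 with q1 = r, q2 = θ, q3 = φ.
spherical coordinates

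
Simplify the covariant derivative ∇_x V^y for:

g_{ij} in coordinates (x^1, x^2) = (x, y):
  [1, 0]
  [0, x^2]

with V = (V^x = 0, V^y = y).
Non-zero Christoffel symbols:
Γ^x_{y y} = -x
Γ^y_{x y} = 1/x
∇_x V^y = ∂_x V^y + Γ^y_{x j} V^j
  = (0) + (0)(0) + (1/x)(y)
  = y/x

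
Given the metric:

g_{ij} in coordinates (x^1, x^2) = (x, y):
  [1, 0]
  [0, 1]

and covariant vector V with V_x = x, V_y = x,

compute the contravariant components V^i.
Inverse metric (diagonal): g^{xx} = 1, g^{yy} = 1
V^i = g^{ij} V_j:
V^x = (1)(x) + (0)(x) = x
V^y = (0)(x) + (1)(x) = x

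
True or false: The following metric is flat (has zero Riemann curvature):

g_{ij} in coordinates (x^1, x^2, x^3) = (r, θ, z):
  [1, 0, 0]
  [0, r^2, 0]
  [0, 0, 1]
Non-zero Christoffel symbols:
Γ^r_{θ θ} = -r
Γ^θ_{r θ} = 1/r
Ricci tensor: R_{rr} = 0, R_{rθ} = 0, R_{rz} = 0, R_{θθ} = 0, R_{θz} = 0, R_{zz} = 0
All R_{ij} vanish; in 3 dimensions the Riemann tensor is fully determined by the Ricci tensor, so R^i_{jkl} = 0: the metric is flat (curvilinear coordinates on flat space).
True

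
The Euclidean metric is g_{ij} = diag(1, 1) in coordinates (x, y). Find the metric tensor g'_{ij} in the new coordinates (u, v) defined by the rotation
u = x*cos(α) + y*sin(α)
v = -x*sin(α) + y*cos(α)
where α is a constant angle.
Invert the transformation: x = u*cos(α) - v*sin(α), y = u*sin(α) + v*cos(α)
g'_{ij} = (∂x^k/∂x'^i)(∂x^l/∂x'^j) g_{kl}; with g_{kl} = δ_{kl} this is Σ_k (∂x^k/∂x'^i)(∂x^k/∂x'^j).
Jacobian: ∂x/∂u = cos(α), ∂x/∂v = -sin(α), ∂y/∂u = sin(α), ∂y/∂v = cos(α)
g'_{uu} = (cos(α))(cos(α)) + (sin(α))(sin(α)) = 1
g'_{uv} = (cos(α))(-sin(α)) + (sin(α))(cos(α)) = 0
g'_{vv} = (-sin(α))(-sin(α)) + (cos(α))(cos(α)) = 1
g'_{ij} = diag(1, 1)
The Euclidean metric is invariant under rotations.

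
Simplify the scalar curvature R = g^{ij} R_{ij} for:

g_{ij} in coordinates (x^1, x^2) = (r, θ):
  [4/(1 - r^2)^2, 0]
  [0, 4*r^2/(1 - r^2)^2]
Non-zero Christoffel symbols (Γ^k_{ij} = Γ^k_{ji}):
Γ^r_{r r} = 2*r/(1 - r^2)
Γ^r_{θ θ} = (r^3 + r)/(r^2 - 1)
Γ^θ_{r θ} = (-r^2 - 1)/(r^3 - r)
Ricci tensor (R_{ij} = R^k_{ikj}): R_{rr} = -4/(r^2 - 1)^2, R_{rθ} = 0, R_{θθ} = -4*r^2/(r^2 - 1)^2
Inverse metric: g^{rr} = (1 - r^2)^2/4, g^{θθ} = (1 - r^2)^2/(4*r^2)
R = g^{ij} R_{ij} = ((1 - r^2)^2/4)(-4/(r^2 - 1)^2) + ((1 - r^2)^2/(4*r^2))(-4*r^2/(r^2 - 1)^2) = -2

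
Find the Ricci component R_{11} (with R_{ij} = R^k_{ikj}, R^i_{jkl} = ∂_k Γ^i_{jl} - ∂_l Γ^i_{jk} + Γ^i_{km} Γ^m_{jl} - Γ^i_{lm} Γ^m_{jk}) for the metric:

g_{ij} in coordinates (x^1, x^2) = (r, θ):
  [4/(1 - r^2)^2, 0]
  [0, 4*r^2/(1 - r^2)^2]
Non-zero Christoffel symbols (Γ^k_{ij} = Γ^k_{ji}):
Γ^r_{r r} = 2*r/(1 - r^2)
Γ^r_{θ θ} = (r^3 + r)/(r^2 - 1)
Γ^θ_{r θ} = (-r^2 - 1)/(r^3 - r)
R^r_{r r r} = 0 (a repeated index in an antisymmetric pair)
R^θ_{r θ r} = ∂_θ Γ^θ_{r r} - ∂_r Γ^θ_{r θ} + Γ^θ_{θ m} Γ^m_{r r} - Γ^θ_{r m} Γ^m_{r θ}
  = (0) - ((r^4 + 4*r^2 - 1)/(r^3 - r)^2) + (2*(r^2 + 1)/(r^2 - 1)^2) - ((r^2 + 1)^2/(r^3 - r)^2) = -4/(r^2 - 1)^2
R_{rr} = R^r_{r r r} + R^θ_{r θ r} = (0) + (-4/(r^2 - 1)^2) = -4/(r^2 - 1)^2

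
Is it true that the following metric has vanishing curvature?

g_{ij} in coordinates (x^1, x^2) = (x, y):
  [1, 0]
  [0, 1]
All metric components are constant, so every Christoffel symbol vanishes and R^i_{jkl} = 0.
Yes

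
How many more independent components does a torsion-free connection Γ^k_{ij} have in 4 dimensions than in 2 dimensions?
Independent components in n dimensions: n × n(n+1)/2 = n^2(n+1)/2.
4D: 4 × 10 = 40
2D: 2 × 3 = 6
Difference = 40 - 6 = 34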